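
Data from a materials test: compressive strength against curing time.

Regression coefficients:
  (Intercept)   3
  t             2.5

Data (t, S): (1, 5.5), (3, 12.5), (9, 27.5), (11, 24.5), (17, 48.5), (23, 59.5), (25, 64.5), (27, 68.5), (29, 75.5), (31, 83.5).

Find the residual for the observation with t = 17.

Ŝ = 3 + 2.5·17 = 45.5
r = 48.5 − 45.5 = 3

r = 3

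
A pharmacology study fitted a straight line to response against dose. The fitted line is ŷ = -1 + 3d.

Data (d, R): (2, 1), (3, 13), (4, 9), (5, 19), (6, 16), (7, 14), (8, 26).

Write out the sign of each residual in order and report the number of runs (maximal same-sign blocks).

d=2: ŷ = -1 + 3·2 = 5; e = 1 − 5 = -4
d=3: ŷ = -1 + 3·3 = 8; e = 13 − 8 = 5
d=4: ŷ = -1 + 3·4 = 11; e = 9 − 11 = -2
d=5: ŷ = -1 + 3·5 = 14; e = 19 − 14 = 5
d=6: ŷ = -1 + 3·6 = 17; e = 16 − 17 = -1
d=7: ŷ = -1 + 3·7 = 20; e = 14 − 20 = -6
d=8: ŷ = -1 + 3·8 = 23; e = 26 − 23 = 3
Signs: − + − + − − +
Runs: −×1, +×1, −×1, +×1, −×2, +×1 → 6

6 runs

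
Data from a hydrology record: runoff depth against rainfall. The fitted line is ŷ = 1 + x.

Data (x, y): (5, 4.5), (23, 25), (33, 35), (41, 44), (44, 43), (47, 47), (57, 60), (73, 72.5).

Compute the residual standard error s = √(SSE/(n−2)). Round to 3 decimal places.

s = 1.803

x=5: ŷ = 1 + 5 = 6; e = 4.5 − 6 = -1.5
x=23: ŷ = 1 + 23 = 24; e = 25 − 24 = 1
x=33: ŷ = 1 + 33 = 34; e = 35 − 34 = 1
x=41: ŷ = 1 + 41 = 42; e = 44 − 42 = 2
x=44: ŷ = 1 + 44 = 45; e = 43 − 45 = -2
x=47: ŷ = 1 + 47 = 48; e = 47 − 48 = -1
x=57: ŷ = 1 + 57 = 58; e = 60 − 58 = 2
x=73: ŷ = 1 + 73 = 74; e = 72.5 − 74 = -1.5
SSE = 2.25 + 1 + 1 + 4 + 4 + 1 + 4 + 2.25 = 19.5
s = √(19.5/6) = √3.25 ≈ 1.803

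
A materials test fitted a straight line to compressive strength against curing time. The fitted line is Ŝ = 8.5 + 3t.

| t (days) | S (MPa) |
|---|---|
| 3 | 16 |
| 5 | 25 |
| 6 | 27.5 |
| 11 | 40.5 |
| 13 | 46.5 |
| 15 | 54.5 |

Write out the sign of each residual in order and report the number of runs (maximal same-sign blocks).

4 runs

t=3: Ŝ = 8.5 + 3·3 = 17.5; e = 16 − 17.5 = -1.5
t=5: Ŝ = 8.5 + 3·5 = 23.5; e = 25 − 23.5 = 1.5
t=6: Ŝ = 8.5 + 3·6 = 26.5; e = 27.5 − 26.5 = 1
t=11: Ŝ = 8.5 + 3·11 = 41.5; e = 40.5 − 41.5 = -1
t=13: Ŝ = 8.5 + 3·13 = 47.5; e = 46.5 − 47.5 = -1
t=15: Ŝ = 8.5 + 3·15 = 53.5; e = 54.5 − 53.5 = 1
Signs: − + + − − +
Runs: −×1, +×2, −×2, +×1 → 4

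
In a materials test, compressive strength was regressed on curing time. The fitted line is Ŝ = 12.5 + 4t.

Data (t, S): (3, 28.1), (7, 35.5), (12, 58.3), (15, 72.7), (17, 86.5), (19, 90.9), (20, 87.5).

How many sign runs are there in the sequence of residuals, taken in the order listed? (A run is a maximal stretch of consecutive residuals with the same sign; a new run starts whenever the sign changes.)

t=3: Ŝ = 12.5 + 4·3 = 24.5; r = 28.1 − 24.5 = 3.6
t=7: Ŝ = 12.5 + 4·7 = 40.5; r = 35.5 − 40.5 = -5
t=12: Ŝ = 12.5 + 4·12 = 60.5; r = 58.3 − 60.5 = -2.2
t=15: Ŝ = 12.5 + 4·15 = 72.5; r = 72.7 − 72.5 = 0.2
t=17: Ŝ = 12.5 + 4·17 = 80.5; r = 86.5 − 80.5 = 6
t=19: Ŝ = 12.5 + 4·19 = 88.5; r = 90.9 − 88.5 = 2.4
t=20: Ŝ = 12.5 + 4·20 = 92.5; r = 87.5 − 92.5 = -5
Signs: + − − + + + −
Runs: +×1, −×2, +×3, −×1 → 4

4 runs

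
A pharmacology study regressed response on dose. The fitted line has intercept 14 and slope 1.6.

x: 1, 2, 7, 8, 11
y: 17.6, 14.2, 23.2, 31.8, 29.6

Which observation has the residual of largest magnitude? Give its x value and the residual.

x = 8, r = 5

x=1: ŷ = 14 + 1.6·1 = 15.6; r = 17.6 − 15.6 = 2
x=2: ŷ = 14 + 1.6·2 = 17.2; r = 14.2 − 17.2 = -3
x=7: ŷ = 14 + 1.6·7 = 25.2; r = 23.2 − 25.2 = -2
x=8: ŷ = 14 + 1.6·8 = 26.8; r = 31.8 − 26.8 = 5
x=11: ŷ = 14 + 1.6·11 = 31.6; r = 29.6 − 31.6 = -2
Largest |r| is 5 at x = 8, residual 5.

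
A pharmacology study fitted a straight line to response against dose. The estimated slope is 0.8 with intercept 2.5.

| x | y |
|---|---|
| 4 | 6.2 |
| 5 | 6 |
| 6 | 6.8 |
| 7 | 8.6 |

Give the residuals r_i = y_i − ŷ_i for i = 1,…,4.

x=4: ŷ = 2.5 + 0.8·4 = 5.7; r = 6.2 − 5.7 = 0.5
x=5: ŷ = 2.5 + 0.8·5 = 6.5; r = 6 − 6.5 = -0.5
x=6: ŷ = 2.5 + 0.8·6 = 7.3; r = 6.8 − 7.3 = -0.5
x=7: ŷ = 2.5 + 0.8·7 = 8.1; r = 8.6 − 8.1 = 0.5

0.5, -0.5, -0.5, 0.5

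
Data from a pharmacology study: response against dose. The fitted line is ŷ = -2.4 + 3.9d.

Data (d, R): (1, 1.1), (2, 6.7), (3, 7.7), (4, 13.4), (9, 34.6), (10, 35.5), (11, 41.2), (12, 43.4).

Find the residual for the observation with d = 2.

ŷ = -2.4 + 3.9·2 = 5.4
e = 6.7 − 5.4 = 1.3

e = 1.3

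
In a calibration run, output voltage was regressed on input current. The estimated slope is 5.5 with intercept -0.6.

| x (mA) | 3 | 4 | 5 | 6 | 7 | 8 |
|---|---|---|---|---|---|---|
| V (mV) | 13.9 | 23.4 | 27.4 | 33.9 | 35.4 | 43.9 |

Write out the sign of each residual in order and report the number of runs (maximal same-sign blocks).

4 runs

x=3: ŷ = -0.6 + 5.5·3 = 15.9; r = 13.9 − 15.9 = -2
x=4: ŷ = -0.6 + 5.5·4 = 21.4; r = 23.4 − 21.4 = 2
x=5: ŷ = -0.6 + 5.5·5 = 26.9; r = 27.4 − 26.9 = 0.5
x=6: ŷ = -0.6 + 5.5·6 = 32.4; r = 33.9 − 32.4 = 1.5
x=7: ŷ = -0.6 + 5.5·7 = 37.9; r = 35.4 − 37.9 = -2.5
x=8: ŷ = -0.6 + 5.5·8 = 43.4; r = 43.9 − 43.4 = 0.5
Signs: − + + + − +
Runs: −×1, +×3, −×1, +×1 → 4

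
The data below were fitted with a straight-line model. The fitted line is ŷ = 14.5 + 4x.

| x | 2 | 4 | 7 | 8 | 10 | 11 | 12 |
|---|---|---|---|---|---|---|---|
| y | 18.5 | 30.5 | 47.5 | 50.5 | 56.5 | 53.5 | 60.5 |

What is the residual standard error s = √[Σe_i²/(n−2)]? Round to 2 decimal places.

x=2: ŷ = 14.5 + 4·2 = 22.5; e = 18.5 − 22.5 = -4
x=4: ŷ = 14.5 + 4·4 = 30.5; e = 30.5 − 30.5 = 0
x=7: ŷ = 14.5 + 4·7 = 42.5; e = 47.5 − 42.5 = 5
x=8: ŷ = 14.5 + 4·8 = 46.5; e = 50.5 − 46.5 = 4
x=10: ŷ = 14.5 + 4·10 = 54.5; e = 56.5 − 54.5 = 2
x=11: ŷ = 14.5 + 4·11 = 58.5; e = 53.5 − 58.5 = -5
x=12: ŷ = 14.5 + 4·12 = 62.5; e = 60.5 − 62.5 = -2
SSE = 16 + 0 + 25 + 16 + 4 + 25 + 4 = 90
s = √(90/5) = √18 ≈ 4.24

s = 4.24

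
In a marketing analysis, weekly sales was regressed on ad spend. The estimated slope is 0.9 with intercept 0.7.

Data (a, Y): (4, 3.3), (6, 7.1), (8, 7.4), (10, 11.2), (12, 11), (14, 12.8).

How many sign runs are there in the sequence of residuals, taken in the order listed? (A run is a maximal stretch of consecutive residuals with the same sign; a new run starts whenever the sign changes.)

a=4: ŷ = 0.7 + 0.9·4 = 4.3; r = 3.3 − 4.3 = -1
a=6: ŷ = 0.7 + 0.9·6 = 6.1; r = 7.1 − 6.1 = 1
a=8: ŷ = 0.7 + 0.9·8 = 7.9; r = 7.4 − 7.9 = -0.5
a=10: ŷ = 0.7 + 0.9·10 = 9.7; r = 11.2 − 9.7 = 1.5
a=12: ŷ = 0.7 + 0.9·12 = 11.5; r = 11 − 11.5 = -0.5
a=14: ŷ = 0.7 + 0.9·14 = 13.3; r = 12.8 − 13.3 = -0.5
Signs: − + − + − −
Runs: −×1, +×1, −×1, +×1, −×2 → 5

5 runs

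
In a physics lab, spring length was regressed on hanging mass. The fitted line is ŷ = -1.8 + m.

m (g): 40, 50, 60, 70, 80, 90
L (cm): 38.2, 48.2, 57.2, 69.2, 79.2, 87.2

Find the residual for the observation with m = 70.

e = 1

ŷ = -1.8 + 70 = 68.2
e = 69.2 − 68.2 = 1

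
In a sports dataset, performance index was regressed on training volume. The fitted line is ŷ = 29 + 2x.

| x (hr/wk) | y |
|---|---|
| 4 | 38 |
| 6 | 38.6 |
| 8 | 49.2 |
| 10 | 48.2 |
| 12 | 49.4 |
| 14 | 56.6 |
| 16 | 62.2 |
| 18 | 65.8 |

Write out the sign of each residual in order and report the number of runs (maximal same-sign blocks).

x=4: ŷ = 29 + 2·4 = 37; r = 38 − 37 = 1
x=6: ŷ = 29 + 2·6 = 41; r = 38.6 − 41 = -2.4
x=8: ŷ = 29 + 2·8 = 45; r = 49.2 − 45 = 4.2
x=10: ŷ = 29 + 2·10 = 49; r = 48.2 − 49 = -0.8
x=12: ŷ = 29 + 2·12 = 53; r = 49.4 − 53 = -3.6
x=14: ŷ = 29 + 2·14 = 57; r = 56.6 − 57 = -0.4
x=16: ŷ = 29 + 2·16 = 61; r = 62.2 − 61 = 1.2
x=18: ŷ = 29 + 2·18 = 65; r = 65.8 − 65 = 0.8
Signs: + − + − − − + +
Runs: +×1, −×1, +×1, −×3, +×2 → 5

5 runs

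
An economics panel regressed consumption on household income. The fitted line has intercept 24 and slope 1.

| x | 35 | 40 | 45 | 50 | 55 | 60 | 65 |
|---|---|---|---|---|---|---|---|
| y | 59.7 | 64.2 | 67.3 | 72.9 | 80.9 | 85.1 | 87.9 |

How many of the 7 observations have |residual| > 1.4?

2

x=35: ŷ = 24 + 35 = 59; r = 59.7 − 59 = 0.7
x=40: ŷ = 24 + 40 = 64; r = 64.2 − 64 = 0.2
x=45: ŷ = 24 + 45 = 69; r = 67.3 − 69 = -1.7
x=50: ŷ = 24 + 50 = 74; r = 72.9 − 74 = -1.1
x=55: ŷ = 24 + 55 = 79; r = 80.9 − 79 = 1.9
x=60: ŷ = 24 + 60 = 84; r = 85.1 − 84 = 1.1
x=65: ŷ = 24 + 65 = 89; r = 87.9 − 89 = -1.1
|r| > 1.4: x=45 (|r|=1.7), x=55 (|r|=1.9) → 2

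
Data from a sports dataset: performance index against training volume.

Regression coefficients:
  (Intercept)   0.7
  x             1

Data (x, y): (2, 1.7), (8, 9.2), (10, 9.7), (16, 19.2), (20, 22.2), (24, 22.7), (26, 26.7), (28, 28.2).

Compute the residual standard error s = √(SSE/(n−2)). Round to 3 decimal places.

x=2: ŷ = 0.7 + 2 = 2.7; r = 1.7 − 2.7 = -1
x=8: ŷ = 0.7 + 8 = 8.7; r = 9.2 − 8.7 = 0.5
x=10: ŷ = 0.7 + 10 = 10.7; r = 9.7 − 10.7 = -1
x=16: ŷ = 0.7 + 16 = 16.7; r = 19.2 − 16.7 = 2.5
x=20: ŷ = 0.7 + 20 = 20.7; r = 22.2 − 20.7 = 1.5
x=24: ŷ = 0.7 + 24 = 24.7; r = 22.7 − 24.7 = -2
x=26: ŷ = 0.7 + 26 = 26.7; r = 26.7 − 26.7 = 0
x=28: ŷ = 0.7 + 28 = 28.7; r = 28.2 − 28.7 = -0.5
SSE = 1 + 0.25 + 1 + 6.25 + 2.25 + 4 + 0 + 0.25 = 15
s = √(15/6) = √2.5 ≈ 1.581

s = 1.581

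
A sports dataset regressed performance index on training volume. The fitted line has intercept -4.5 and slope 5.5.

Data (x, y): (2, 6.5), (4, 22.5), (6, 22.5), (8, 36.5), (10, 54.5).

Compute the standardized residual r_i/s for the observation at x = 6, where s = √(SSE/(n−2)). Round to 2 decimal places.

-1.12

x=2: ŷ = -4.5 + 5.5·2 = 6.5; r = 6.5 − 6.5 = 0
x=4: ŷ = -4.5 + 5.5·4 = 17.5; r = 22.5 − 17.5 = 5
x=6: ŷ = -4.5 + 5.5·6 = 28.5; r = 22.5 − 28.5 = -6
x=8: ŷ = -4.5 + 5.5·8 = 39.5; r = 36.5 − 39.5 = -3
x=10: ŷ = -4.5 + 5.5·10 = 50.5; r = 54.5 − 50.5 = 4
SSE = 0 + 25 + 36 + 9 + 16 = 86
s = √(86/3) = 5.35413
r/s = -6 / 5.35413 = -1.12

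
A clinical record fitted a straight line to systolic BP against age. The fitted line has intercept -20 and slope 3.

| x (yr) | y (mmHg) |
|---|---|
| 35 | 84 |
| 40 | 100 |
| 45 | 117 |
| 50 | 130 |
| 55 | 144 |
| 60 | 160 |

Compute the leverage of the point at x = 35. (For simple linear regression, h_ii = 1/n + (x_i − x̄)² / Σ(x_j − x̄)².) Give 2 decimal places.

h = 0.52

x̄ = (35 + 40 + 45 + 50 + 55 + 60)/6 = 47.5
Σ(x − x̄)² = 156.25 + 56.25 + 6.25 + 6.25 + 56.25 + 156.25 = 437.5
h = 1/6 + (-12.5)²/437.5 = 0.166667 + 0.357143 = 0.52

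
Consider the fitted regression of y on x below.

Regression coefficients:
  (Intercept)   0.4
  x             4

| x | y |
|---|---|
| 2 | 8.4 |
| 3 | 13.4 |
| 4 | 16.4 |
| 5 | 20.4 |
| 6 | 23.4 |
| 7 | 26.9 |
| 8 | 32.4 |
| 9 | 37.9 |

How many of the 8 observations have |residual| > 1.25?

2

x=2: ŷ = 0.4 + 4·2 = 8.4; e = 8.4 − 8.4 = 0
x=3: ŷ = 0.4 + 4·3 = 12.4; e = 13.4 − 12.4 = 1
x=4: ŷ = 0.4 + 4·4 = 16.4; e = 16.4 − 16.4 = 0
x=5: ŷ = 0.4 + 4·5 = 20.4; e = 20.4 − 20.4 = 0
x=6: ŷ = 0.4 + 4·6 = 24.4; e = 23.4 − 24.4 = -1
x=7: ŷ = 0.4 + 4·7 = 28.4; e = 26.9 − 28.4 = -1.5
x=8: ŷ = 0.4 + 4·8 = 32.4; e = 32.4 − 32.4 = 0
x=9: ŷ = 0.4 + 4·9 = 36.4; e = 37.9 − 36.4 = 1.5
|e| > 1.25: x=7 (|e|=1.5), x=9 (|e|=1.5) → 2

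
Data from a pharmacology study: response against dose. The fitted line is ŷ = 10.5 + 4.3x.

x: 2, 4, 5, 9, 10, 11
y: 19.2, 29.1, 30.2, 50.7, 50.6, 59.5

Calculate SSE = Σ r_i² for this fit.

x=2: ŷ = 10.5 + 4.3·2 = 19.1; r = 19.2 − 19.1 = 0.1
x=4: ŷ = 10.5 + 4.3·4 = 27.7; r = 29.1 − 27.7 = 1.4
x=5: ŷ = 10.5 + 4.3·5 = 32; r = 30.2 − 32 = -1.8
x=9: ŷ = 10.5 + 4.3·9 = 49.2; r = 50.7 − 49.2 = 1.5
x=10: ŷ = 10.5 + 4.3·10 = 53.5; r = 50.6 − 53.5 = -2.9
x=11: ŷ = 10.5 + 4.3·11 = 57.8; r = 59.5 − 57.8 = 1.7
SSE = 0.01 + 1.96 + 3.24 + 2.25 + 8.41 + 2.89 = 18.76

SSE = 18.76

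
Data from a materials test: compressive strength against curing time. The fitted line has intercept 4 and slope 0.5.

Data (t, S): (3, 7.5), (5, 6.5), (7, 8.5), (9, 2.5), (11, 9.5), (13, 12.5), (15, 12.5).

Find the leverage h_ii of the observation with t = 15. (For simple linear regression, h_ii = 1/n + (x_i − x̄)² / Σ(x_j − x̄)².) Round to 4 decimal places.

t̄ = (3 + 5 + 7 + 9 + 11 + 13 + 15)/7 = 9
Σ(t − t̄)² = 36 + 16 + 4 + 0 + 4 + 16 + 36 = 112
h = 1/7 + (6)²/112 = 0.142857 + 0.321429 = 0.4643

h = 0.4643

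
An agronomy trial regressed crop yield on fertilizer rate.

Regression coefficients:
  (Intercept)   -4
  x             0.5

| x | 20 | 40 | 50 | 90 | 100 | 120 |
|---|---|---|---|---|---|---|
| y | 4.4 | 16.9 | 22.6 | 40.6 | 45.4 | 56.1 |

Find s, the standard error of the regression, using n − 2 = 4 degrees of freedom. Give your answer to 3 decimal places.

x=20: ŷ = -4 + 0.5·20 = 6; e = 4.4 − 6 = -1.6
x=40: ŷ = -4 + 0.5·40 = 16; e = 16.9 − 16 = 0.9
x=50: ŷ = -4 + 0.5·50 = 21; e = 22.6 − 21 = 1.6
x=90: ŷ = -4 + 0.5·90 = 41; e = 40.6 − 41 = -0.4
x=100: ŷ = -4 + 0.5·100 = 46; e = 45.4 − 46 = -0.6
x=120: ŷ = -4 + 0.5·120 = 56; e = 56.1 − 56 = 0.1
SSE = 2.56 + 0.81 + 2.56 + 0.16 + 0.36 + 0.01 = 6.46
s = √(6.46/4) = √1.615 ≈ 1.271

s = 1.271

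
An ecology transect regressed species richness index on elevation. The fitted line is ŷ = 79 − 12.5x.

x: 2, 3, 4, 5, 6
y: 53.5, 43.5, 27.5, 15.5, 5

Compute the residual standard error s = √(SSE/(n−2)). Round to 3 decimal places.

s = 1.683

x=2: ŷ = 79 − 12.5·2 = 54; r = 53.5 − 54 = -0.5
x=3: ŷ = 79 − 12.5·3 = 41.5; r = 43.5 − 41.5 = 2
x=4: ŷ = 79 − 12.5·4 = 29; r = 27.5 − 29 = -1.5
x=5: ŷ = 79 − 12.5·5 = 16.5; r = 15.5 − 16.5 = -1
x=6: ŷ = 79 − 12.5·6 = 4; r = 5 − 4 = 1
SSE = 0.25 + 4 + 2.25 + 1 + 1 = 8.5
s = √(8.5/3) = √2.83333 ≈ 1.683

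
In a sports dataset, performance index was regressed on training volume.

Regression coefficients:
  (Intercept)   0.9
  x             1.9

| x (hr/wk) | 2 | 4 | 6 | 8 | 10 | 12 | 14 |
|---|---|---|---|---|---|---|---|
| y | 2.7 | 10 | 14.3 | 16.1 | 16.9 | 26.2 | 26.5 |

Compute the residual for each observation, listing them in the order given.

-2, 1.5, 2, 0, -3, 2.5, -1

x=2: ŷ = 0.9 + 1.9·2 = 4.7; r = 2.7 − 4.7 = -2
x=4: ŷ = 0.9 + 1.9·4 = 8.5; r = 10 − 8.5 = 1.5
x=6: ŷ = 0.9 + 1.9·6 = 12.3; r = 14.3 − 12.3 = 2
x=8: ŷ = 0.9 + 1.9·8 = 16.1; r = 16.1 − 16.1 = 0
x=10: ŷ = 0.9 + 1.9·10 = 19.9; r = 16.9 − 19.9 = -3
x=12: ŷ = 0.9 + 1.9·12 = 23.7; r = 26.2 − 23.7 = 2.5
x=14: ŷ = 0.9 + 1.9·14 = 27.5; r = 26.5 − 27.5 = -1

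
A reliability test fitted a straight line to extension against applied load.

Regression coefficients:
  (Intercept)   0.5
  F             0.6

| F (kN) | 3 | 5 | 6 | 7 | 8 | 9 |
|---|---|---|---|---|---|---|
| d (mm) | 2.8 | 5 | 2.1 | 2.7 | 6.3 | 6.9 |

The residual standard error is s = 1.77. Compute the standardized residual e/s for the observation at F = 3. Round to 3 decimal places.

0.282

ŷ = 0.5 + 0.6·3 = 2.3
e = 2.8 − 2.3 = 0.5
e/s = 0.5 / 1.77 = 0.282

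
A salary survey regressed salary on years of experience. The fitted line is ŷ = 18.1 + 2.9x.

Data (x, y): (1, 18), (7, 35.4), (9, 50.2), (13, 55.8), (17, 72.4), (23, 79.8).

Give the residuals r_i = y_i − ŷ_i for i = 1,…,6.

x=1: ŷ = 18.1 + 2.9·1 = 21; r = 18 − 21 = -3
x=7: ŷ = 18.1 + 2.9·7 = 38.4; r = 35.4 − 38.4 = -3
x=9: ŷ = 18.1 + 2.9·9 = 44.2; r = 50.2 − 44.2 = 6
x=13: ŷ = 18.1 + 2.9·13 = 55.8; r = 55.8 − 55.8 = 0
x=17: ŷ = 18.1 + 2.9·17 = 67.4; r = 72.4 − 67.4 = 5
x=23: ŷ = 18.1 + 2.9·23 = 84.8; r = 79.8 − 84.8 = -5

-3, -3, 6, 0, 5, -5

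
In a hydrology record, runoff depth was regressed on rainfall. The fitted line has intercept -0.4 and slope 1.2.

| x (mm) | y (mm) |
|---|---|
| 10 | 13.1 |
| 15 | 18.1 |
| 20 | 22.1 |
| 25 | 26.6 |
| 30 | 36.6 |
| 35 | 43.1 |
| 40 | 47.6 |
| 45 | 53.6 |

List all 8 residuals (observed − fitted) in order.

x=10: ŷ = -0.4 + 1.2·10 = 11.6; r = 13.1 − 11.6 = 1.5
x=15: ŷ = -0.4 + 1.2·15 = 17.6; r = 18.1 − 17.6 = 0.5
x=20: ŷ = -0.4 + 1.2·20 = 23.6; r = 22.1 − 23.6 = -1.5
x=25: ŷ = -0.4 + 1.2·25 = 29.6; r = 26.6 − 29.6 = -3
x=30: ŷ = -0.4 + 1.2·30 = 35.6; r = 36.6 − 35.6 = 1
x=35: ŷ = -0.4 + 1.2·35 = 41.6; r = 43.1 − 41.6 = 1.5
x=40: ŷ = -0.4 + 1.2·40 = 47.6; r = 47.6 − 47.6 = 0
x=45: ŷ = -0.4 + 1.2·45 = 53.6; r = 53.6 − 53.6 = 0

1.5, 0.5, -1.5, -3, 1, 1.5, 0, 0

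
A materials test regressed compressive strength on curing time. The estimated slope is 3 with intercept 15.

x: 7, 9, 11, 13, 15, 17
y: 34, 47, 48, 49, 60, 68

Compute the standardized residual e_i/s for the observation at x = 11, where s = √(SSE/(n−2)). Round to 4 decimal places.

0.0000

x=7: ŷ = 15 + 3·7 = 36; e = 34 − 36 = -2
x=9: ŷ = 15 + 3·9 = 42; e = 47 − 42 = 5
x=11: ŷ = 15 + 3·11 = 48; e = 48 − 48 = 0
x=13: ŷ = 15 + 3·13 = 54; e = 49 − 54 = -5
x=15: ŷ = 15 + 3·15 = 60; e = 60 − 60 = 0
x=17: ŷ = 15 + 3·17 = 66; e = 68 − 66 = 2
SSE = 4 + 25 + 0 + 25 + 0 + 4 = 58
s = √(58/4) = 3.80789
e/s = 0 / 3.80789 = 0.0000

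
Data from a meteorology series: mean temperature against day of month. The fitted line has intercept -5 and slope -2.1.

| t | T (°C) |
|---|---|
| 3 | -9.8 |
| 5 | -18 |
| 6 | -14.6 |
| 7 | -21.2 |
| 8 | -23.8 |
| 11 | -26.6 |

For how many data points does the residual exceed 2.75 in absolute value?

t=3: T̂ = -5 − 2.1·3 = -11.3; e = -9.8 − (-11.3) = 1.5
t=5: T̂ = -5 − 2.1·5 = -15.5; e = -18 − (-15.5) = -2.5
t=6: T̂ = -5 − 2.1·6 = -17.6; e = -14.6 − (-17.6) = 3
t=7: T̂ = -5 − 2.1·7 = -19.7; e = -21.2 − (-19.7) = -1.5
t=8: T̂ = -5 − 2.1·8 = -21.8; e = -23.8 − (-21.8) = -2
t=11: T̂ = -5 − 2.1·11 = -28.1; e = -26.6 − (-28.1) = 1.5
|e| > 2.75: t=6 (|e|=3) → 1

1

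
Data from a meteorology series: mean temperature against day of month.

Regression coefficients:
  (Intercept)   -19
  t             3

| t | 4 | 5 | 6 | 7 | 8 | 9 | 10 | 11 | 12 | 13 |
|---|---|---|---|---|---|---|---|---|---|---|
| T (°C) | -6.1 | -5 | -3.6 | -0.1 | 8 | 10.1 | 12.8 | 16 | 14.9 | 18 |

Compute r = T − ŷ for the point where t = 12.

r = -2.1

ŷ = -19 + 3·12 = 17
r = 14.9 − 17 = -2.1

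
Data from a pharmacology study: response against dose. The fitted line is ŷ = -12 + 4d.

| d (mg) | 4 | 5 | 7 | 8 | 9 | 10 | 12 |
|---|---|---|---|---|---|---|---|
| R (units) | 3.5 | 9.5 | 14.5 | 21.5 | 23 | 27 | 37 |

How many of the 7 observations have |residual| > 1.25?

d=4: ŷ = -12 + 4·4 = 4; e = 3.5 − 4 = -0.5
d=5: ŷ = -12 + 4·5 = 8; e = 9.5 − 8 = 1.5
d=7: ŷ = -12 + 4·7 = 16; e = 14.5 − 16 = -1.5
d=8: ŷ = -12 + 4·8 = 20; e = 21.5 − 20 = 1.5
d=9: ŷ = -12 + 4·9 = 24; e = 23 − 24 = -1
d=10: ŷ = -12 + 4·10 = 28; e = 27 − 28 = -1
d=12: ŷ = -12 + 4·12 = 36; e = 37 − 36 = 1
|e| > 1.25: d=5 (|e|=1.5), d=7 (|e|=1.5), d=8 (|e|=1.5) → 3

3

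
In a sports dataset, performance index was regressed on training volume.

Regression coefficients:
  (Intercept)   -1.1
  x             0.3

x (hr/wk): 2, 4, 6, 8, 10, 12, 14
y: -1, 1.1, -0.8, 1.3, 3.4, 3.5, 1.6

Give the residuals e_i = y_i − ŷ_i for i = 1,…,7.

x=2: ŷ = -1.1 + 0.3·2 = -0.5; e = -1 − (-0.5) = -0.5
x=4: ŷ = -1.1 + 0.3·4 = 0.1; e = 1.1 − 0.1 = 1
x=6: ŷ = -1.1 + 0.3·6 = 0.7; e = -0.8 − 0.7 = -1.5
x=8: ŷ = -1.1 + 0.3·8 = 1.3; e = 1.3 − 1.3 = 0
x=10: ŷ = -1.1 + 0.3·10 = 1.9; e = 3.4 − 1.9 = 1.5
x=12: ŷ = -1.1 + 0.3·12 = 2.5; e = 3.5 − 2.5 = 1
x=14: ŷ = -1.1 + 0.3·14 = 3.1; e = 1.6 − 3.1 = -1.5

-0.5, 1, -1.5, 0, 1.5, 1, -1.5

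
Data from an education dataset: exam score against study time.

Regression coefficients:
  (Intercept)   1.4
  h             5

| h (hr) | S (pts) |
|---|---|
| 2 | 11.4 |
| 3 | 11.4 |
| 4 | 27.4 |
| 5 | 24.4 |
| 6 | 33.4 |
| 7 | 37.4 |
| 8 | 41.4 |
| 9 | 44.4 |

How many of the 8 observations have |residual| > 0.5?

h=2: Ŝ = 1.4 + 5·2 = 11.4; r = 11.4 − 11.4 = 0
h=3: Ŝ = 1.4 + 5·3 = 16.4; r = 11.4 − 16.4 = -5
h=4: Ŝ = 1.4 + 5·4 = 21.4; r = 27.4 − 21.4 = 6
h=5: Ŝ = 1.4 + 5·5 = 26.4; r = 24.4 − 26.4 = -2
h=6: Ŝ = 1.4 + 5·6 = 31.4; r = 33.4 − 31.4 = 2
h=7: Ŝ = 1.4 + 5·7 = 36.4; r = 37.4 − 36.4 = 1
h=8: Ŝ = 1.4 + 5·8 = 41.4; r = 41.4 − 41.4 = 0
h=9: Ŝ = 1.4 + 5·9 = 46.4; r = 44.4 − 46.4 = -2
|r| > 0.5: h=3 (|r|=5), h=4 (|r|=6), h=5 (|r|=2), h=6 (|r|=2), h=7 (|r|=1), h=9 (|r|=2) → 6

6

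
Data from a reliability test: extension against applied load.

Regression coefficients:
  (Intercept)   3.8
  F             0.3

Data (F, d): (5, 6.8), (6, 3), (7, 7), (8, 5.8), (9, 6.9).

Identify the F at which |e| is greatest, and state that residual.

F=5: d̂ = 3.8 + 0.3·5 = 5.3; e = 6.8 − 5.3 = 1.5
F=6: d̂ = 3.8 + 0.3·6 = 5.6; e = 3 − 5.6 = -2.6
F=7: d̂ = 3.8 + 0.3·7 = 5.9; e = 7 − 5.9 = 1.1
F=8: d̂ = 3.8 + 0.3·8 = 6.2; e = 5.8 − 6.2 = -0.4
F=9: d̂ = 3.8 + 0.3·9 = 6.5; e = 6.9 − 6.5 = 0.4
Largest |e| is 2.6 at F = 6, residual -2.6.

F = 6, e = -2.6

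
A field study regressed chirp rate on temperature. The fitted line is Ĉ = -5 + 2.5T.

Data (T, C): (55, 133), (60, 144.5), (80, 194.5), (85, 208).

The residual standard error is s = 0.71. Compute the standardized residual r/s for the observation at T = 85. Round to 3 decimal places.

Ĉ = -5 + 2.5·85 = 207.5
r = 208 − 207.5 = 0.5
r/s = 0.5 / 0.71 = 0.704

0.704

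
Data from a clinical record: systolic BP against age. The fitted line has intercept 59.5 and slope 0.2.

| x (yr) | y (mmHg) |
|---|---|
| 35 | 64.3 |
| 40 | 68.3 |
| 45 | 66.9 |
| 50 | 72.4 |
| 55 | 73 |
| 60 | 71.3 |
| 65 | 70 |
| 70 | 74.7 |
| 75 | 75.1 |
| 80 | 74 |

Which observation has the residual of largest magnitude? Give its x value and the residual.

x = 50, e = 2.9

x=35: ŷ = 59.5 + 0.2·35 = 66.5; e = 64.3 − 66.5 = -2.2
x=40: ŷ = 59.5 + 0.2·40 = 67.5; e = 68.3 − 67.5 = 0.8
x=45: ŷ = 59.5 + 0.2·45 = 68.5; e = 66.9 − 68.5 = -1.6
x=50: ŷ = 59.5 + 0.2·50 = 69.5; e = 72.4 − 69.5 = 2.9
x=55: ŷ = 59.5 + 0.2·55 = 70.5; e = 73 − 70.5 = 2.5
x=60: ŷ = 59.5 + 0.2·60 = 71.5; e = 71.3 − 71.5 = -0.2
x=65: ŷ = 59.5 + 0.2·65 = 72.5; e = 70 − 72.5 = -2.5
x=70: ŷ = 59.5 + 0.2·70 = 73.5; e = 74.7 − 73.5 = 1.2
x=75: ŷ = 59.5 + 0.2·75 = 74.5; e = 75.1 − 74.5 = 0.6
x=80: ŷ = 59.5 + 0.2·80 = 75.5; e = 74 − 75.5 = -1.5
Largest |e| is 2.9 at x = 50, residual 2.9.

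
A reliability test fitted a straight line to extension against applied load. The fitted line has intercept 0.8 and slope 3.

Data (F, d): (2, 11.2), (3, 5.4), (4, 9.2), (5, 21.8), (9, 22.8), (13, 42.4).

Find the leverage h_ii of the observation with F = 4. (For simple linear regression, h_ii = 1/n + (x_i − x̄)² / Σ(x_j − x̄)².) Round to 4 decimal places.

h = 0.2121

F̄ = (2 + 3 + 4 + 5 + 9 + 13)/6 = 6
Σ(F − F̄)² = 16 + 9 + 4 + 1 + 9 + 49 = 88
h = 1/6 + (-2)²/88 = 0.166667 + 0.0454545 = 0.2121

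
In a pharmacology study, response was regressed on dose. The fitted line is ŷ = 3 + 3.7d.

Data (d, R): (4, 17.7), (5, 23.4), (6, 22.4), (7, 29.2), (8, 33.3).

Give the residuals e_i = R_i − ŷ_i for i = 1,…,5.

-0.1, 1.9, -2.8, 0.3, 0.7

d=4: ŷ = 3 + 3.7·4 = 17.8; e = 17.7 − 17.8 = -0.1
d=5: ŷ = 3 + 3.7·5 = 21.5; e = 23.4 − 21.5 = 1.9
d=6: ŷ = 3 + 3.7·6 = 25.2; e = 22.4 − 25.2 = -2.8
d=7: ŷ = 3 + 3.7·7 = 28.9; e = 29.2 − 28.9 = 0.3
d=8: ŷ = 3 + 3.7·8 = 32.6; e = 33.3 − 32.6 = 0.7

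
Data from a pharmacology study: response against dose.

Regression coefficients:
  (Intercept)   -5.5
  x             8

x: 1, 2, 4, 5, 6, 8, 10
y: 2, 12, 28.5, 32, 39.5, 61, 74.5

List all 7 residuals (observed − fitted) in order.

x=1: ŷ = -5.5 + 8·1 = 2.5; e = 2 − 2.5 = -0.5
x=2: ŷ = -5.5 + 8·2 = 10.5; e = 12 − 10.5 = 1.5
x=4: ŷ = -5.5 + 8·4 = 26.5; e = 28.5 − 26.5 = 2
x=5: ŷ = -5.5 + 8·5 = 34.5; e = 32 − 34.5 = -2.5
x=6: ŷ = -5.5 + 8·6 = 42.5; e = 39.5 − 42.5 = -3
x=8: ŷ = -5.5 + 8·8 = 58.5; e = 61 − 58.5 = 2.5
x=10: ŷ = -5.5 + 8·10 = 74.5; e = 74.5 − 74.5 = 0

-0.5, 1.5, 2, -2.5, -3, 2.5, 0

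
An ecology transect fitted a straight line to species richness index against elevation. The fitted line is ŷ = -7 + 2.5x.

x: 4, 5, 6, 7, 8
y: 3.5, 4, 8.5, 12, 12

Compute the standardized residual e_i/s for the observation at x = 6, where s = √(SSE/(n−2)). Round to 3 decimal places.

x=4: ŷ = -7 + 2.5·4 = 3; e = 3.5 − 3 = 0.5
x=5: ŷ = -7 + 2.5·5 = 5.5; e = 4 − 5.5 = -1.5
x=6: ŷ = -7 + 2.5·6 = 8; e = 8.5 − 8 = 0.5
x=7: ŷ = -7 + 2.5·7 = 10.5; e = 12 − 10.5 = 1.5
x=8: ŷ = -7 + 2.5·8 = 13; e = 12 − 13 = -1
SSE = 0.25 + 2.25 + 0.25 + 2.25 + 1 = 6
s = √(6/3) = 1.41421
e/s = 0.5 / 1.41421 = 0.354

0.354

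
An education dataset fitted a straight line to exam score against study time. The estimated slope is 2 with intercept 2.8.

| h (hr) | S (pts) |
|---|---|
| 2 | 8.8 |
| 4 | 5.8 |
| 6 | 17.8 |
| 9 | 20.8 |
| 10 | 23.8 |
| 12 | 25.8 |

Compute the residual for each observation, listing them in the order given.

2, -5, 3, 0, 1, -1

h=2: ŷ = 2.8 + 2·2 = 6.8; r = 8.8 − 6.8 = 2
h=4: ŷ = 2.8 + 2·4 = 10.8; r = 5.8 − 10.8 = -5
h=6: ŷ = 2.8 + 2·6 = 14.8; r = 17.8 − 14.8 = 3
h=9: ŷ = 2.8 + 2·9 = 20.8; r = 20.8 − 20.8 = 0
h=10: ŷ = 2.8 + 2·10 = 22.8; r = 23.8 − 22.8 = 1
h=12: ŷ = 2.8 + 2·12 = 26.8; r = 25.8 − 26.8 = -1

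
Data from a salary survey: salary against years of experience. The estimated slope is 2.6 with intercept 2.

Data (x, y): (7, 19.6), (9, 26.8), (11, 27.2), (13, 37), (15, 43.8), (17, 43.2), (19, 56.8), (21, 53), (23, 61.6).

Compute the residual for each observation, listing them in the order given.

-0.6, 1.4, -3.4, 1.2, 2.8, -3, 5.4, -3.6, -0.2

x=7: ŷ = 2 + 2.6·7 = 20.2; r = 19.6 − 20.2 = -0.6
x=9: ŷ = 2 + 2.6·9 = 25.4; r = 26.8 − 25.4 = 1.4
x=11: ŷ = 2 + 2.6·11 = 30.6; r = 27.2 − 30.6 = -3.4
x=13: ŷ = 2 + 2.6·13 = 35.8; r = 37 − 35.8 = 1.2
x=15: ŷ = 2 + 2.6·15 = 41; r = 43.8 − 41 = 2.8
x=17: ŷ = 2 + 2.6·17 = 46.2; r = 43.2 − 46.2 = -3
x=19: ŷ = 2 + 2.6·19 = 51.4; r = 56.8 − 51.4 = 5.4
x=21: ŷ = 2 + 2.6·21 = 56.6; r = 53 − 56.6 = -3.6
x=23: ŷ = 2 + 2.6·23 = 61.8; r = 61.6 − 61.8 = -0.2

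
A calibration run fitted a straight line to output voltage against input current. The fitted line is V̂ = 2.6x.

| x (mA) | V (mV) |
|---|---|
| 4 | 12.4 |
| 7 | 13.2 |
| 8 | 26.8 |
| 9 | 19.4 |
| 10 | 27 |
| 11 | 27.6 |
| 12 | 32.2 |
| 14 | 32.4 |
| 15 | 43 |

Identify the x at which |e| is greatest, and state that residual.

x = 8, e = 6

x=4: V̂ = 2.6·4 = 10.4; e = 12.4 − 10.4 = 2
x=7: V̂ = 2.6·7 = 18.2; e = 13.2 − 18.2 = -5
x=8: V̂ = 2.6·8 = 20.8; e = 26.8 − 20.8 = 6
x=9: V̂ = 2.6·9 = 23.4; e = 19.4 − 23.4 = -4
x=10: V̂ = 2.6·10 = 26; e = 27 − 26 = 1
x=11: V̂ = 2.6·11 = 28.6; e = 27.6 − 28.6 = -1
x=12: V̂ = 2.6·12 = 31.2; e = 32.2 − 31.2 = 1
x=14: V̂ = 2.6·14 = 36.4; e = 32.4 − 36.4 = -4
x=15: V̂ = 2.6·15 = 39; e = 43 − 39 = 4
Largest |e| is 6 at x = 8, residual 6.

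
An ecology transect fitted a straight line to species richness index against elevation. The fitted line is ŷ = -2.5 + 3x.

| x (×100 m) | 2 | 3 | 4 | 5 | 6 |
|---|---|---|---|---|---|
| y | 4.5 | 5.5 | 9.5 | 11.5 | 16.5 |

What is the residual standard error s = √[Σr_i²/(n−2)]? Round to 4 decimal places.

x=2: ŷ = -2.5 + 3·2 = 3.5; r = 4.5 − 3.5 = 1
x=3: ŷ = -2.5 + 3·3 = 6.5; r = 5.5 − 6.5 = -1
x=4: ŷ = -2.5 + 3·4 = 9.5; r = 9.5 − 9.5 = 0
x=5: ŷ = -2.5 + 3·5 = 12.5; r = 11.5 − 12.5 = -1
x=6: ŷ = -2.5 + 3·6 = 15.5; r = 16.5 − 15.5 = 1
SSE = 1 + 1 + 0 + 1 + 1 = 4
s = √(4/3) = √1.33333 ≈ 1.1547

s = 1.1547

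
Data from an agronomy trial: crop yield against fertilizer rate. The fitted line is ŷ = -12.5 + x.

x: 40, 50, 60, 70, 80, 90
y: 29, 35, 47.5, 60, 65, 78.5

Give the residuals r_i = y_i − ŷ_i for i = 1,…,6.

1.5, -2.5, 0, 2.5, -2.5, 1

x=40: ŷ = -12.5 + 40 = 27.5; r = 29 − 27.5 = 1.5
x=50: ŷ = -12.5 + 50 = 37.5; r = 35 − 37.5 = -2.5
x=60: ŷ = -12.5 + 60 = 47.5; r = 47.5 − 47.5 = 0
x=70: ŷ = -12.5 + 70 = 57.5; r = 60 − 57.5 = 2.5
x=80: ŷ = -12.5 + 80 = 67.5; r = 65 − 67.5 = -2.5
x=90: ŷ = -12.5 + 90 = 77.5; r = 78.5 − 77.5 = 1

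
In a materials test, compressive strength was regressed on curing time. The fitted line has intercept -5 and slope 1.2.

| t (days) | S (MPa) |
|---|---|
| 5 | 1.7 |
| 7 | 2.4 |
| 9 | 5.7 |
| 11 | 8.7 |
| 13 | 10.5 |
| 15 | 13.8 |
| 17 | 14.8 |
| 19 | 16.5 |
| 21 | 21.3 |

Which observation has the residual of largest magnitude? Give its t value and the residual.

t=5: Ŝ = -5 + 1.2·5 = 1; r = 1.7 − 1 = 0.7
t=7: Ŝ = -5 + 1.2·7 = 3.4; r = 2.4 − 3.4 = -1
t=9: Ŝ = -5 + 1.2·9 = 5.8; r = 5.7 − 5.8 = -0.1
t=11: Ŝ = -5 + 1.2·11 = 8.2; r = 8.7 − 8.2 = 0.5
t=13: Ŝ = -5 + 1.2·13 = 10.6; r = 10.5 − 10.6 = -0.1
t=15: Ŝ = -5 + 1.2·15 = 13; r = 13.8 − 13 = 0.8
t=17: Ŝ = -5 + 1.2·17 = 15.4; r = 14.8 − 15.4 = -0.6
t=19: Ŝ = -5 + 1.2·19 = 17.8; r = 16.5 − 17.8 = -1.3
t=21: Ŝ = -5 + 1.2·21 = 20.2; r = 21.3 − 20.2 = 1.1
Largest |r| is 1.3 at t = 19, residual -1.3.

t = 19, r = -1.3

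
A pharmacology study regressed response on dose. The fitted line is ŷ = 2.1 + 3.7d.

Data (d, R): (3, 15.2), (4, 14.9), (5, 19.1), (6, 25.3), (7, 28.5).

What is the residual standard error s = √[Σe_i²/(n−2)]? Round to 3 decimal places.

s = 1.958

d=3: ŷ = 2.1 + 3.7·3 = 13.2; e = 15.2 − 13.2 = 2
d=4: ŷ = 2.1 + 3.7·4 = 16.9; e = 14.9 − 16.9 = -2
d=5: ŷ = 2.1 + 3.7·5 = 20.6; e = 19.1 − 20.6 = -1.5
d=6: ŷ = 2.1 + 3.7·6 = 24.3; e = 25.3 − 24.3 = 1
d=7: ŷ = 2.1 + 3.7·7 = 28; e = 28.5 − 28 = 0.5
SSE = 4 + 4 + 2.25 + 1 + 0.25 = 11.5
s = √(11.5/3) = √3.83333 ≈ 1.958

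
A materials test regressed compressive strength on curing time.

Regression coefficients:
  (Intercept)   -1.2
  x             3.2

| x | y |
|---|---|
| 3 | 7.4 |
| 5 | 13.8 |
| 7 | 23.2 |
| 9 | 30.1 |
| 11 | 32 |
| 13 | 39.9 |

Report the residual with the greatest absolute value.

r = 2.5

x=3: ŷ = -1.2 + 3.2·3 = 8.4; r = 7.4 − 8.4 = -1
x=5: ŷ = -1.2 + 3.2·5 = 14.8; r = 13.8 − 14.8 = -1
x=7: ŷ = -1.2 + 3.2·7 = 21.2; r = 23.2 − 21.2 = 2
x=9: ŷ = -1.2 + 3.2·9 = 27.6; r = 30.1 − 27.6 = 2.5
x=11: ŷ = -1.2 + 3.2·11 = 34; r = 32 − 34 = -2
x=13: ŷ = -1.2 + 3.2·13 = 40.4; r = 39.9 − 40.4 = -0.5
Largest |r| is 2.5 at x = 9, residual 2.5.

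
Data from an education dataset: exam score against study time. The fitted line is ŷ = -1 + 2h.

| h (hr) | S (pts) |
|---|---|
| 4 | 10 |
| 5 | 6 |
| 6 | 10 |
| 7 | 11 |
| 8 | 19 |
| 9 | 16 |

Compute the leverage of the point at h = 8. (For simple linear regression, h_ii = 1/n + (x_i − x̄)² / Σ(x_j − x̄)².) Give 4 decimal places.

h̄ = (4 + 5 + 6 + 7 + 8 + 9)/6 = 6.5
Σ(h − h̄)² = 6.25 + 2.25 + 0.25 + 0.25 + 2.25 + 6.25 = 17.5
h = 1/6 + (1.5)²/17.5 = 0.166667 + 0.128571 = 0.2952

h = 0.2952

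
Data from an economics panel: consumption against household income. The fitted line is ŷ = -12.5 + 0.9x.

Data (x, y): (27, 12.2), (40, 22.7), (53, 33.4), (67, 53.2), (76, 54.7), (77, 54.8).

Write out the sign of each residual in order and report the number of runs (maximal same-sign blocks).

4 runs

x=27: ŷ = -12.5 + 0.9·27 = 11.8; r = 12.2 − 11.8 = 0.4
x=40: ŷ = -12.5 + 0.9·40 = 23.5; r = 22.7 − 23.5 = -0.8
x=53: ŷ = -12.5 + 0.9·53 = 35.2; r = 33.4 − 35.2 = -1.8
x=67: ŷ = -12.5 + 0.9·67 = 47.8; r = 53.2 − 47.8 = 5.4
x=76: ŷ = -12.5 + 0.9·76 = 55.9; r = 54.7 − 55.9 = -1.2
x=77: ŷ = -12.5 + 0.9·77 = 56.8; r = 54.8 − 56.8 = -2
Signs: + − − + − −
Runs: +×1, −×2, +×1, −×2 → 4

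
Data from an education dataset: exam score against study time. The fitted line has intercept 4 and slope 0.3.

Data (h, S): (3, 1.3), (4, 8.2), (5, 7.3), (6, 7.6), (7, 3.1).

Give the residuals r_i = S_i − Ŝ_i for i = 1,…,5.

h=3: Ŝ = 4 + 0.3·3 = 4.9; r = 1.3 − 4.9 = -3.6
h=4: Ŝ = 4 + 0.3·4 = 5.2; r = 8.2 − 5.2 = 3
h=5: Ŝ = 4 + 0.3·5 = 5.5; r = 7.3 − 5.5 = 1.8
h=6: Ŝ = 4 + 0.3·6 = 5.8; r = 7.6 − 5.8 = 1.8
h=7: Ŝ = 4 + 0.3·7 = 6.1; r = 3.1 − 6.1 = -3

-3.6, 3, 1.8, 1.8, -3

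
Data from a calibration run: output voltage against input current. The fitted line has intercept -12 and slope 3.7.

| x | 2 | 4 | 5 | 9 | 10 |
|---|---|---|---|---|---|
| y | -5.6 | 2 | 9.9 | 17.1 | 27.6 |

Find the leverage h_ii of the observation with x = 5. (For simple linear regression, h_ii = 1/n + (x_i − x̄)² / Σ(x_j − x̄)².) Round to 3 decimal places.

x̄ = (2 + 4 + 5 + 9 + 10)/5 = 6
Σ(x − x̄)² = 16 + 4 + 1 + 9 + 16 = 46
h = 1/5 + (-1)²/46 = 0.2 + 0.0217391 = 0.222

h = 0.222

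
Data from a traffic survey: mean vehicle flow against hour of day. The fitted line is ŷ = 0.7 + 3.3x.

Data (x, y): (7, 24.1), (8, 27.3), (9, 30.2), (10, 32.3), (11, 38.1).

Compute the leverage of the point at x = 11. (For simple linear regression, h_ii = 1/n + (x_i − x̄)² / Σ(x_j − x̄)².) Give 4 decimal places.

x̄ = (7 + 8 + 9 + 10 + 11)/5 = 9
Σ(x − x̄)² = 4 + 1 + 0 + 1 + 4 = 10
h = 1/5 + (2)²/10 = 0.2 + 0.4 = 0.6000

h = 0.6000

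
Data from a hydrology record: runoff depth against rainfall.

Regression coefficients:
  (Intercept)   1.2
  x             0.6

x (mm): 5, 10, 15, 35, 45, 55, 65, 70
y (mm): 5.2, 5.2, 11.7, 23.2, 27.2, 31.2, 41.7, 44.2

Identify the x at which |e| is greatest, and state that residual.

x=5: ŷ = 1.2 + 0.6·5 = 4.2; e = 5.2 − 4.2 = 1
x=10: ŷ = 1.2 + 0.6·10 = 7.2; e = 5.2 − 7.2 = -2
x=15: ŷ = 1.2 + 0.6·15 = 10.2; e = 11.7 − 10.2 = 1.5
x=35: ŷ = 1.2 + 0.6·35 = 22.2; e = 23.2 − 22.2 = 1
x=45: ŷ = 1.2 + 0.6·45 = 28.2; e = 27.2 − 28.2 = -1
x=55: ŷ = 1.2 + 0.6·55 = 34.2; e = 31.2 − 34.2 = -3
x=65: ŷ = 1.2 + 0.6·65 = 40.2; e = 41.7 − 40.2 = 1.5
x=70: ŷ = 1.2 + 0.6·70 = 43.2; e = 44.2 − 43.2 = 1
Largest |e| is 3 at x = 55, residual -3.

x = 55, e = -3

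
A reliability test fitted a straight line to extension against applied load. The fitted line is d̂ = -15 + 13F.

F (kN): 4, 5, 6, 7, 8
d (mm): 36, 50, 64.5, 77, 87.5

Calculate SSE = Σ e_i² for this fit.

F=4: d̂ = -15 + 13·4 = 37; e = 36 − 37 = -1
F=5: d̂ = -15 + 13·5 = 50; e = 50 − 50 = 0
F=6: d̂ = -15 + 13·6 = 63; e = 64.5 − 63 = 1.5
F=7: d̂ = -15 + 13·7 = 76; e = 77 − 76 = 1
F=8: d̂ = -15 + 13·8 = 89; e = 87.5 − 89 = -1.5
SSE = 1 + 0 + 2.25 + 1 + 2.25 = 6.5

SSE = 6.5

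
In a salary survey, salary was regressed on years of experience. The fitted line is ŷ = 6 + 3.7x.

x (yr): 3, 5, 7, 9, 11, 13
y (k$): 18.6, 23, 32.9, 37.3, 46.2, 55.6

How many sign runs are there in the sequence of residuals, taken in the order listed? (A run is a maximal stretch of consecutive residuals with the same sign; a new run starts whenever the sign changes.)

x=3: ŷ = 6 + 3.7·3 = 17.1; r = 18.6 − 17.1 = 1.5
x=5: ŷ = 6 + 3.7·5 = 24.5; r = 23 − 24.5 = -1.5
x=7: ŷ = 6 + 3.7·7 = 31.9; r = 32.9 − 31.9 = 1
x=9: ŷ = 6 + 3.7·9 = 39.3; r = 37.3 − 39.3 = -2
x=11: ŷ = 6 + 3.7·11 = 46.7; r = 46.2 − 46.7 = -0.5
x=13: ŷ = 6 + 3.7·13 = 54.1; r = 55.6 − 54.1 = 1.5
Signs: + − + − − +
Runs: +×1, −×1, +×1, −×2, +×1 → 5

5 runs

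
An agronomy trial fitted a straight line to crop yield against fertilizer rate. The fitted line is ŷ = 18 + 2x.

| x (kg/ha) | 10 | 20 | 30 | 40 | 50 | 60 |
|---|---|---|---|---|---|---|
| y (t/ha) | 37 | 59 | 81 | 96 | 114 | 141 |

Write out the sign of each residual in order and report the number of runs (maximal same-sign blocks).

4 runs

x=10: ŷ = 18 + 2·10 = 38; e = 37 − 38 = -1
x=20: ŷ = 18 + 2·20 = 58; e = 59 − 58 = 1
x=30: ŷ = 18 + 2·30 = 78; e = 81 − 78 = 3
x=40: ŷ = 18 + 2·40 = 98; e = 96 − 98 = -2
x=50: ŷ = 18 + 2·50 = 118; e = 114 − 118 = -4
x=60: ŷ = 18 + 2·60 = 138; e = 141 − 138 = 3
Signs: − + + − − +
Runs: −×1, +×2, −×2, +×1 → 4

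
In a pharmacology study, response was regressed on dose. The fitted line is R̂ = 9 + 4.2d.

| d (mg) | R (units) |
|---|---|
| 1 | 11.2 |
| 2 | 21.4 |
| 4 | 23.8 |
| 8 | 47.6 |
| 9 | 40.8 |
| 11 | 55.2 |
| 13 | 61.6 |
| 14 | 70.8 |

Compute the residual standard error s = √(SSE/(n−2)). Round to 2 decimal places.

d=1: R̂ = 9 + 4.2·1 = 13.2; e = 11.2 − 13.2 = -2
d=2: R̂ = 9 + 4.2·2 = 17.4; e = 21.4 − 17.4 = 4
d=4: R̂ = 9 + 4.2·4 = 25.8; e = 23.8 − 25.8 = -2
d=8: R̂ = 9 + 4.2·8 = 42.6; e = 47.6 − 42.6 = 5
d=9: R̂ = 9 + 4.2·9 = 46.8; e = 40.8 − 46.8 = -6
d=11: R̂ = 9 + 4.2·11 = 55.2; e = 55.2 − 55.2 = 0
d=13: R̂ = 9 + 4.2·13 = 63.6; e = 61.6 − 63.6 = -2
d=14: R̂ = 9 + 4.2·14 = 67.8; e = 70.8 − 67.8 = 3
SSE = 4 + 16 + 4 + 25 + 36 + 0 + 4 + 9 = 98
s = √(98/6) = √16.3333 ≈ 4.04

s = 4.04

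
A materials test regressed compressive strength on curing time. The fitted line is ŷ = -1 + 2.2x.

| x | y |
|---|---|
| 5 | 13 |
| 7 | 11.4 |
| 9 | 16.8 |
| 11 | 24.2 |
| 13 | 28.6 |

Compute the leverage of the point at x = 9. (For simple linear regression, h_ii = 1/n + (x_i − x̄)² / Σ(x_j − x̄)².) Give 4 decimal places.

h = 0.2000

x̄ = (5 + 7 + 9 + 11 + 13)/5 = 9
Σ(x − x̄)² = 16 + 4 + 0 + 4 + 16 = 40
h = 1/5 + (0)²/40 = 0.2 + 0 = 0.2000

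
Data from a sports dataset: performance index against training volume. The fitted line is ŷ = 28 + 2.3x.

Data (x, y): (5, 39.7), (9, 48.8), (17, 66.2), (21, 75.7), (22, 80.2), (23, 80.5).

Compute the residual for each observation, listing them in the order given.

0.2, 0.1, -0.9, -0.6, 1.6, -0.4

x=5: ŷ = 28 + 2.3·5 = 39.5; e = 39.7 − 39.5 = 0.2
x=9: ŷ = 28 + 2.3·9 = 48.7; e = 48.8 − 48.7 = 0.1
x=17: ŷ = 28 + 2.3·17 = 67.1; e = 66.2 − 67.1 = -0.9
x=21: ŷ = 28 + 2.3·21 = 76.3; e = 75.7 − 76.3 = -0.6
x=22: ŷ = 28 + 2.3·22 = 78.6; e = 80.2 − 78.6 = 1.6
x=23: ŷ = 28 + 2.3·23 = 80.9; e = 80.5 − 80.9 = -0.4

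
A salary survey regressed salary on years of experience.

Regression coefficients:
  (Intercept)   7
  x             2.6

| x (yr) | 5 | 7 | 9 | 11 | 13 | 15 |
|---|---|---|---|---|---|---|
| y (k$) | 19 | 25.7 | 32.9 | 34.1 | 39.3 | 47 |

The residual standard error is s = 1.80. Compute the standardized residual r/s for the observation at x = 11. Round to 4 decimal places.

-0.8333

ŷ = 7 + 2.6·11 = 35.6
r = 34.1 − 35.6 = -1.5
r/s = -1.5 / 1.80 = -0.8333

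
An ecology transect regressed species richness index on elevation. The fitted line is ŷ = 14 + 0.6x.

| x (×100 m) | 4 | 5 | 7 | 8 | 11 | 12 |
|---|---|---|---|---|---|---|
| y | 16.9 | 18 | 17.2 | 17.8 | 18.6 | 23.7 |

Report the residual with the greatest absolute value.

x=4: ŷ = 14 + 0.6·4 = 16.4; e = 16.9 − 16.4 = 0.5
x=5: ŷ = 14 + 0.6·5 = 17; e = 18 − 17 = 1
x=7: ŷ = 14 + 0.6·7 = 18.2; e = 17.2 − 18.2 = -1
x=8: ŷ = 14 + 0.6·8 = 18.8; e = 17.8 − 18.8 = -1
x=11: ŷ = 14 + 0.6·11 = 20.6; e = 18.6 − 20.6 = -2
x=12: ŷ = 14 + 0.6·12 = 21.2; e = 23.7 − 21.2 = 2.5
Largest |e| is 2.5 at x = 12, residual 2.5.

e = 2.5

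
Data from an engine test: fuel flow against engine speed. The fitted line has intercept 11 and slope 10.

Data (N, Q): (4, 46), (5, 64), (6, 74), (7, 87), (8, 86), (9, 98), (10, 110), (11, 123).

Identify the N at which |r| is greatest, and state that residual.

N=4: ŷ = 11 + 10·4 = 51; r = 46 − 51 = -5
N=5: ŷ = 11 + 10·5 = 61; r = 64 − 61 = 3
N=6: ŷ = 11 + 10·6 = 71; r = 74 − 71 = 3
N=7: ŷ = 11 + 10·7 = 81; r = 87 − 81 = 6
N=8: ŷ = 11 + 10·8 = 91; r = 86 − 91 = -5
N=9: ŷ = 11 + 10·9 = 101; r = 98 − 101 = -3
N=10: ŷ = 11 + 10·10 = 111; r = 110 − 111 = -1
N=11: ŷ = 11 + 10·11 = 121; r = 123 − 121 = 2
Largest |r| is 6 at N = 7, residual 6.

N = 7, r = 6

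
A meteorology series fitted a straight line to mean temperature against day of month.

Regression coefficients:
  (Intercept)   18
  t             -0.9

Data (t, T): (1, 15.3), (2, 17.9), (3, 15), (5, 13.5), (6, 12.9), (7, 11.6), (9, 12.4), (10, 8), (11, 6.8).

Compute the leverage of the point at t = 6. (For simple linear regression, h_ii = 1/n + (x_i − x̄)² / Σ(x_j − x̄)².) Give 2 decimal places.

t̄ = (1 + 2 + 3 + 5 + 6 + 7 + 9 + 10 + 11)/9 = 6
Σ(t − t̄)² = 25 + 16 + 9 + 1 + 0 + 1 + 9 + 16 + 25 = 102
h = 1/9 + (0)²/102 = 0.111111 + 0 = 0.11

h = 0.11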